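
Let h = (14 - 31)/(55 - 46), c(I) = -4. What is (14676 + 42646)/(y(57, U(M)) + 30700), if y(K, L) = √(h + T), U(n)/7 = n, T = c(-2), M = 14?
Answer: 15838068600/8482410053 - 171966*I*√53/8482410053 ≈ 1.8672 - 0.00014759*I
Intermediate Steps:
h = -17/9 ≈ -1.8889
T = -4
U(n) = 7*n
y(K, L) = I*√53/3 (y(K, L) = √(-17/9 - 4) = √(-53/9) = I*√53/3)
(14676 + 42646)/(y(57, U(M)) + 30700) = (14676 + 42646)/(I*√53/3 + 30700) = 57322/(30700 + I*√53/3)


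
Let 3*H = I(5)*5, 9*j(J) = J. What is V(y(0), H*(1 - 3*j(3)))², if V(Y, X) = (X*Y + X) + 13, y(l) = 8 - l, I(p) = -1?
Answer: 169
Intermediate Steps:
j(J) = J/9
H = -5/3 (H = (-1*5)/3 = (⅓)*(-5) = -5/3 ≈ -1.6667)
V(Y, X) = 13 + X + X*Y (V(Y, X) = (X + X*Y) + 13 = 13 + X + X*Y)
V(y(0), H*(1 - 3*j(3)))² = (13 - 5*(1 - 3/3)/3 + (-5*(1 - 3/3)/3)*(8 - 1*0))² = (13 - 5*(1 - 3*⅓)/3 + (-5*(1 - 3*⅓)/3)*(8 + 0))² = (13 - 5*(1 - 1)/3 - 5*(1 - 1)/3*8)² = (13 - 5/3*0 - 5/3*0*8)² = (13 + 0 + 0*8)² = (13 + 0 + 0)² = 13² = 169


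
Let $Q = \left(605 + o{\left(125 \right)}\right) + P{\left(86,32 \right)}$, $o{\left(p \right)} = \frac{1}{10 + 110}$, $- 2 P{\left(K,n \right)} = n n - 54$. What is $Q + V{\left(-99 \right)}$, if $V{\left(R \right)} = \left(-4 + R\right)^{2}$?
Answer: $\frac{1287481}{120} \approx 10729.0$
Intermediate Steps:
$P{\left(K,n \right)} = 27 - \frac{n^{2}}{2}$ ($P{\left(K,n \right)} = - \frac{n n - 54}{2} = - \frac{n^{2} - 54}{2} = - \frac{-54 + n^{2}}{2} = 27 - \frac{n^{2}}{2}$)
$o{\left(p \right)} = \frac{1}{120}$
$Q = \frac{14401}{120}$ ($Q = \left(605 + \frac{1}{120}\right) + \left(27 - \frac{32^{2}}{2}\right) = \frac{72601}{120} + \left(27 - 512\right) = \frac{72601}{120} - 485 = \frac{14401}{120} \approx 120.01$)
$Q + V{\left(-99 \right)} = \frac{14401}{120} + \left(-4 - 99\right)^{2} = \frac{14401}{120} + \left(-103\right)^{2} = \frac{14401}{120} + 10609 = \frac{1287481}{120}$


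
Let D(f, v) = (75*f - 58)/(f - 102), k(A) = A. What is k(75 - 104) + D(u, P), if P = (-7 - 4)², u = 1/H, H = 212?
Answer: -614846/21623 ≈ -28.435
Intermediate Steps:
u = 1/212 ≈ 0.0047170
P = 121 (P = (-11)² = 121)
D(f, v) = (-58 + 75*f)/(-102 + f)
k(75 - 104) + D(u, P) = (75 - 104) + (-58 + 75*(1/212))/(-102 + 1/212) = -29 + (-58 + 75/212)/(-21623/212) = -29 - 212/21623*(-12221/212) = -29 + 12221/21623 = -614846/21623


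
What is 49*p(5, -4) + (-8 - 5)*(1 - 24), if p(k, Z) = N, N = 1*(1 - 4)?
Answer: 152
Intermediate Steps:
N = -3 (N = 1*(-3) = -3)
p(k, Z) = -3
49*p(5, -4) + (-8 - 5)*(1 - 24) = 49*(-3) + (-8 - 5)*(1 - 24) = -147 - 13*(-23) = -147 + 299 = 152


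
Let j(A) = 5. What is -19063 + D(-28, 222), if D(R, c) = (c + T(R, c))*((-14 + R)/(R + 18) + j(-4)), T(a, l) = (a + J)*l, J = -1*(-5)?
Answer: -319979/5 ≈ -63996.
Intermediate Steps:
J = 5
T(a, l) = l*(5 + a) (T(a, l) = (a + 5)*l = (5 + a)*l = l*(5 + a))
D(R, c) = (5 + (-14 + R)/(18 + R))*(c + c*(5 + R)) (D(R, c) = (c + c*(5 + R))*((-14 + R)/(R + 18) + 5) = (c + c*(5 + R))*((-14 + R)/(18 + R) + 5) = (c + c*(5 + R))*(5 + (-14 + R)/(18 + R)) = (5 + (-14 + R)/(18 + R))*(c + c*(5 + R)))
-19063 + D(-28, 222) = -19063 + 2*222*(228 + 3*(-28)² + 56*(-28))/(18 - 28) = -19063 + 2*222*(228 + 3*784 - 1568)/(-10) = -19063 + 2*222*(-⅒)*(228 + 2352 - 1568) = -19063 + 2*222*(-⅒)*1012 = -19063 - 224664/5 = -319979/5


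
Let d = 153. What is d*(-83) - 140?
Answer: -12839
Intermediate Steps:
d*(-83) - 140 = 153*(-83) - 140 = -12699 - 140 = -12839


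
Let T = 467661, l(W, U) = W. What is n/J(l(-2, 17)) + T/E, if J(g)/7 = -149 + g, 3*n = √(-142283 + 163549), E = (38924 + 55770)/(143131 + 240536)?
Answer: 179426092887/94694 - √434/453 ≈ 1.8948e+6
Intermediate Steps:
E = 94694/383667 ≈ 0.24681
n = 7*√434/3 (n = √(-142283 + 163549)/3 = √21266/3 = (7*√434)/3 = 7*√434/3 ≈ 48.610)
J(g) = -1043 + 7*g (J(g) = 7*(-149 + g) = -1043 + 7*g)
n/J(l(-2, 17)) + T/E = (7*√434/3)/(-1043 + 7*(-2)) + 467661/(94694/383667) = (7*√434/3)/(-1043 - 14) + 467661*(383667/94694) = (7*√434/3)/(-1057) + 179426092887/94694 = (7*√434/3)*(-1/1057) + 179426092887/94694 = -√434/453 + 179426092887/94694 = 179426092887/94694 - √434/453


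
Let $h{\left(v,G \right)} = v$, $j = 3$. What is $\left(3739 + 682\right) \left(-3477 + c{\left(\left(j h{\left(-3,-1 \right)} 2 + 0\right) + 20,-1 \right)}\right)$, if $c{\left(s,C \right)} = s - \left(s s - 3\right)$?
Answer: $-15367396$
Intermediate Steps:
$c{\left(s,C \right)} = 3 + s - s^{2}$ ($c{\left(s,C \right)} = s - \left(s^{2} - 3\right) = s - \left(-3 + s^{2}\right) = 3 + s - s^{2}$)
$\left(3739 + 682\right) \left(-3477 + c{\left(\left(j h{\left(-3,-1 \right)} 2 + 0\right) + 20,-1 \right)}\right) = \left(3739 + 682\right) \left(-3477 + \left(3 + \left(\left(3 \left(-3\right) 2 + 0\right) + 20\right) - \left(\left(3 \left(-3\right) 2 + 0\right) + 20\right)^{2}\right)\right) = 4421 \left(-3477 + \left(3 + \left(\left(\left(-9\right) 2 + 0\right) + 20\right) - \left(\left(\left(-9\right) 2 + 0\right) + 20\right)^{2}\right)\right) = 4421 \left(-3477 + \left(3 + \left(\left(-18 + 0\right) + 20\right) - \left(\left(-18 + 0\right) + 20\right)^{2}\right)\right) = 4421 \left(-3477 + \left(3 + \left(-18 + 20\right) - \left(-18 + 20\right)^{2}\right)\right) = 4421 \left(-3477 + \left(3 + 2 - 2^{2}\right)\right) = 4421 \left(-3477 + \left(3 + 2 - 4\right)\right) = 4421 \left(-3477 + 1\right) = 4421 \left(-3476\right) = -15367396$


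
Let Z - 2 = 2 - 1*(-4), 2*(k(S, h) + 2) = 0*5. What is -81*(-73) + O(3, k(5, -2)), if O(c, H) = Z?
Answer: 5921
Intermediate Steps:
k(S, h) = -2 (k(S, h) = -2 + (0*5)/2 = -2 + (½)*0 = -2 + 0 = -2)
Z = 8 (Z = 2 + (2 - 1*(-4)) = 2 + (2 + 4) = 2 + 6 = 8)
O(c, H) = 8
-81*(-73) + O(3, k(5, -2)) = -81*(-73) + 8 = 5913 + 8 = 5921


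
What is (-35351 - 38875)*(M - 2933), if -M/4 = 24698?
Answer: 7550639850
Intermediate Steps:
M = -98792 (M = -4*24698 = -98792)
(-35351 - 38875)*(M - 2933) = (-35351 - 38875)*(-98792 - 2933) = -74226*(-101725) = 7550639850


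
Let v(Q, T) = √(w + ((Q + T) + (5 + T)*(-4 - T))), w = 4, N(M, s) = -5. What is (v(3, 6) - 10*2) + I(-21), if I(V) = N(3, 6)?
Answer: -25 + I*√97 ≈ -25.0 + 9.8489*I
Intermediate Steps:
I(V) = -5
v(Q, T) = √(4 + Q + T + (-4 - T)*(5 + T)) (v(Q, T) = √(4 + ((Q + T) + (5 + T)*(-4 - T))) = √(4 + ((Q + T) + (-4 - T)*(5 + T))) = √(4 + (Q + T + (-4 - T)*(5 + T))) = √(4 + Q + T + (-4 - T)*(5 + T)))
(v(3, 6) - 10*2) + I(-21) = (√(-16 + 3 - 1*6² - 8*6) - 10*2) - 5 = (√(-16 + 3 - 1*36 - 48) - 20) - 5 = (√(-16 + 3 - 36 - 48) - 20) - 5 = (√(-97) - 20) - 5 = (I*√97 - 20) - 5 = (-20 + I*√97) - 5 = -25 + I*√97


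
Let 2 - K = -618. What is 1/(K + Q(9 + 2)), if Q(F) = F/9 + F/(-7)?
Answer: 63/39038 ≈ 0.0016138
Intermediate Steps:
K = 620 (K = 2 - 1*(-618) = 2 + 618 = 620)
Q(F) = -2*F/63 (Q(F) = F*(1/9) + F*(-1/7) = F/9 - F/7 = -2*F/63)
1/(K + Q(9 + 2)) = 1/(620 - 2*(9 + 2)/63) = 1/(620 - 2/63*11) = 1/(620 - 22/63) = 1/(39038/63) = 63/39038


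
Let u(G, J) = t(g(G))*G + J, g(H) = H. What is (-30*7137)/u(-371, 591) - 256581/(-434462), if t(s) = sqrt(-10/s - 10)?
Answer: 351*(-264589799*I + 7310*sqrt(13727))/(434462*(10*sqrt(13727) + 591*I)) ≈ -72.894 - 145.68*I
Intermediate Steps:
t(s) = sqrt(-10 - 10/s)
u(G, J) = J + G*sqrt(10)*sqrt((-1 - G)/G) (u(G, J) = (sqrt(10)*sqrt((-1 - G)/G))*G + J = G*sqrt(10)*sqrt((-1 - G)/G) + J = J + G*sqrt(10)*sqrt((-1 - G)/G))
(-30*7137)/u(-371, 591) - 256581/(-434462) = (-30*7137)/(591 - 371*sqrt(10)*sqrt((-1 - 1*(-371))/(-371))) - 256581/(-434462) = -214110/(591 - 371*sqrt(10)*sqrt(-(-1 + 371)/371)) - 256581*(-1/434462) = -214110/(591 - 371*sqrt(10)*sqrt(-1/371*370)) + 256581/434462 = -214110/(591 - 371*sqrt(10)*sqrt(-370/371)) + 256581/434462 = -214110/(591 - 371*sqrt(10)*I*sqrt(137270)/371) + 256581/434462 = -214110/(591 - 10*I*sqrt(13727)) + 256581/434462 = 256581/434462 - 214110/(591 - 10*I*sqrt(13727))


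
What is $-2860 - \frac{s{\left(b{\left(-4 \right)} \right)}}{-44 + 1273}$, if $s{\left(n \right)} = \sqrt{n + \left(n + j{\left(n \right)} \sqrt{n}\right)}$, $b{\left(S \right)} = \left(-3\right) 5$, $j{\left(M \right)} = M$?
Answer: $-2860 - \frac{\sqrt{-30 - 15 i \sqrt{15}}}{1229} \approx -2860.0 + 0.0056191 i$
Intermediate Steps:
$b{\left(S \right)} = -15$
$s{\left(n \right)} = \sqrt{n^{\frac{3}{2}} + 2 n}$ ($s{\left(n \right)} = \sqrt{n + \left(n + n \sqrt{n}\right)} = \sqrt{n + \left(n + n^{\frac{3}{2}}\right)} = \sqrt{n^{\frac{3}{2}} + 2 n}$)
$-2860 - \frac{s{\left(b{\left(-4 \right)} \right)}}{-44 + 1273} = -2860 - \frac{\sqrt{\left(-15\right)^{\frac{3}{2}} + 2 \left(-15\right)}}{-44 + 1273} = -2860 - \frac{\sqrt{- 15 i \sqrt{15} - 30}}{1229} = -2860 - \sqrt{-30 - 15 i \sqrt{15}} \cdot \frac{1}{1229} = -2860 - \frac{\sqrt{-30 - 15 i \sqrt{15}}}{1229}$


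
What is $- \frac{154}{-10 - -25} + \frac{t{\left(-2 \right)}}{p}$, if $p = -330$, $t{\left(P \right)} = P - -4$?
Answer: $- \frac{113}{11} \approx -10.273$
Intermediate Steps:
$t{\left(P \right)} = 4 + P$ ($t{\left(P \right)} = P + 4 = 4 + P$)
$- \frac{154}{-10 - -25} + \frac{t{\left(-2 \right)}}{p} = - \frac{154}{-10 - -25} + \frac{4 - 2}{-330} = - \frac{154}{-10 + 25} + 2 \left(- \frac{1}{330}\right) = - \frac{154}{15} - \frac{1}{165} = - \frac{113}{11}$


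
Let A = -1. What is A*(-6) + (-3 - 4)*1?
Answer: -1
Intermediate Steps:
A*(-6) + (-3 - 4)*1 = -1*(-6) + (-3 - 4)*1 = 6 - 7*1 = 6 - 7 = -1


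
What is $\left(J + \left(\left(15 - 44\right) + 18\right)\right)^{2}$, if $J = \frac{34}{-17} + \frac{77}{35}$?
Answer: $\frac{2916}{25} \approx 116.64$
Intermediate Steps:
$J = \frac{1}{5}$ ($J = 34 \left(- \frac{1}{17}\right) + 77 \cdot \frac{1}{35} = -2 + \frac{11}{5} = \frac{1}{5} \approx 0.2$)
$\left(J + \left(\left(15 - 44\right) + 18\right)\right)^{2} = \left(\frac{1}{5} + \left(\left(15 - 44\right) + 18\right)\right)^{2} = \left(\frac{1}{5} + \left(-29 + 18\right)\right)^{2} = \left(\frac{1}{5} - 11\right)^{2} = \left(- \frac{54}{5}\right)^{2} = \frac{2916}{25}$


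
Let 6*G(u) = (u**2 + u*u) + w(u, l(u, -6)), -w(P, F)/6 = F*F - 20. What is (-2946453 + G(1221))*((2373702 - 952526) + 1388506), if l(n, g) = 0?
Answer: -6882276723452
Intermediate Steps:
w(P, F) = 120 - 6*F**2 (w(P, F) = -6*(F*F - 20) = -6*(F**2 - 20) = -6*(-20 + F**2) = 120 - 6*F**2)
G(u) = 20 + u**2/3 (G(u) = ((u**2 + u*u) + (120 - 6*0**2))/6 = ((u**2 + u**2) + (120 - 6*0))/6 = (2*u**2 + (120 + 0))/6 = (2*u**2 + 120)/6 = (120 + 2*u**2)/6 = 20 + u**2/3)
(-2946453 + G(1221))*((2373702 - 952526) + 1388506) = (-2946453 + (20 + (1/3)*1221**2))*((2373702 - 952526) + 1388506) = (-2946453 + (20 + (1/3)*1490841))*(1421176 + 1388506) = (-2946453 + (20 + 496947))*2809682 = (-2946453 + 496967)*2809682 = -2449486*2809682 = -6882276723452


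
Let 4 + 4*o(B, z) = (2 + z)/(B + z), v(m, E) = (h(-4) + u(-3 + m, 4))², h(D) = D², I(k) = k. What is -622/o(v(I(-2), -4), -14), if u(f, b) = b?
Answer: 240092/389 ≈ 617.20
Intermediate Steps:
v(m, E) = 400 (v(m, E) = ((-4)² + 4)² = (16 + 4)² = 20² = 400)
o(B, z) = -1 + (2 + z)/(4*(B + z)) (o(B, z) = -1 + ((2 + z)/(B + z))/4 = -1 + (2 + z)/(4*(B + z)))
-622/o(v(I(-2), -4), -14) = -622*(400 - 14)/(½ - 1*400 - ¾*(-14)) = -622*386/(½ - 400 + 21/2) = -622/((1/386)*(-389)) = -622/(-389/386) = -622*(-386/389) = 240092/389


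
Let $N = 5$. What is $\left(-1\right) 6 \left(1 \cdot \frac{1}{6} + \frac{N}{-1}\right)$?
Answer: $29$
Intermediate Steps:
$\left(-1\right) 6 \left(1 \cdot \frac{1}{6} + \frac{N}{-1}\right) = \left(-1\right) 6 \left(1 \cdot \frac{1}{6} + \frac{5}{-1}\right) = - 6 \left(1 \cdot \frac{1}{6} + 5 \left(-1\right)\right) = - 6 \left(\frac{1}{6} - 5\right) = \left(-6\right) \left(- \frac{29}{6}\right) = 29$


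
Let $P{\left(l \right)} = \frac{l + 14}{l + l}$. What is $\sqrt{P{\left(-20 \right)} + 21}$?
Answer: $\frac{3 \sqrt{235}}{10} \approx 4.5989$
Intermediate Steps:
$P{\left(l \right)} = \frac{14 + l}{2 l}$
$\sqrt{P{\left(-20 \right)} + 21} = \sqrt{\frac{14 - 20}{2 \left(-20\right)} + 21} = \sqrt{\frac{1}{2} \left(- \frac{1}{20}\right) \left(-6\right) + 21} = \sqrt{\frac{3}{20} + 21} = \sqrt{\frac{423}{20}} = \frac{3 \sqrt{235}}{10}$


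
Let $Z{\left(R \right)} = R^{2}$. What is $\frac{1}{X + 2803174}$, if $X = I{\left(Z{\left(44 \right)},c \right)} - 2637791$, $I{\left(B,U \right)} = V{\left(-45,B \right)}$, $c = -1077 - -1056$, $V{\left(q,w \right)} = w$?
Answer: $\frac{1}{167319} \approx 5.9766 \cdot 10^{-6}$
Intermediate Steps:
$c = -21$ ($c = -1077 + 1056 = -21$)
$I{\left(B,U \right)} = B$
$X = -2635855$ ($X = 44^{2} - 2637791 = 1936 - 2637791 = -2635855$)
$\frac{1}{X + 2803174} = \frac{1}{-2635855 + 2803174} = \frac{1}{167319}$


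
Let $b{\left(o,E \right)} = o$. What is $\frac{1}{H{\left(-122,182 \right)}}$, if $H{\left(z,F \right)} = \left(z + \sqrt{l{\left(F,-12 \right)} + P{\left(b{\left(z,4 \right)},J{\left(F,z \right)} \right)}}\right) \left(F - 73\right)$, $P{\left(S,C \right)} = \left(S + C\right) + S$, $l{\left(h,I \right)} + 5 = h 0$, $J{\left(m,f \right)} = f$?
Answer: $- \frac{122}{1662795} - \frac{i \sqrt{371}}{1662795} \approx -7.337 \cdot 10^{-5} - 1.1584 \cdot 10^{-5} i$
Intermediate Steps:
$l{\left(h,I \right)} = -5$ ($l{\left(h,I \right)} = -5 + h 0 = -5 + 0 = -5$)
$P{\left(S,C \right)} = C + 2 S$ ($P{\left(S,C \right)} = \left(C + S\right) + S = C + 2 S$)
$H{\left(z,F \right)} = \left(-73 + F\right) \left(z + \sqrt{-5 + 3 z}\right)$ ($H{\left(z,F \right)} = \left(z + \sqrt{-5 + \left(z + 2 z\right)}\right) \left(F - 73\right) = \left(z + \sqrt{-5 + 3 z}\right) \left(-73 + F\right) = \left(-73 + F\right) \left(z + \sqrt{-5 + 3 z}\right)$)
$\frac{1}{H{\left(-122,182 \right)}} = \frac{1}{\left(-73\right) \left(-122\right) - 73 \sqrt{-5 + 3 \left(-122\right)} + 182 \left(-122\right) + 182 \sqrt{-5 + 3 \left(-122\right)}} = \frac{1}{8906 - 73 \sqrt{-5 - 366} - 22204 + 182 \sqrt{-5 - 366}} = \frac{1}{8906 - 73 \sqrt{-371} - 22204 + 182 \sqrt{-371}} = \frac{1}{8906 - 73 i \sqrt{371} - 22204 + 182 i \sqrt{371}} = \frac{1}{-13298 + 109 i \sqrt{371}}$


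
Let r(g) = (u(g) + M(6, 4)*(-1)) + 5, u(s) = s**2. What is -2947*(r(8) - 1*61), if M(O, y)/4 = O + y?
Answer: 94304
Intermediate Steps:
M(O, y) = 4*O + 4*y (M(O, y) = 4*(O + y) = 4*O + 4*y)
r(g) = -35 + g**2 (r(g) = (g**2 + (4*6 + 4*4)*(-1)) + 5 = (g**2 + (24 + 16)*(-1)) + 5 = (g**2 + 40*(-1)) + 5 = (g**2 - 40) + 5 = (-40 + g**2) + 5 = -35 + g**2)
-2947*(r(8) - 1*61) = -2947*((-35 + 8**2) - 1*61) = -2947*((-35 + 64) - 61) = -2947*(29 - 61) = -2947*(-32) = 94304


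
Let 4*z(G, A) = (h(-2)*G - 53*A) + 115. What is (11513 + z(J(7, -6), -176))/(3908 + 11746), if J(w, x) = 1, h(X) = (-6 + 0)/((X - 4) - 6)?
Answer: 36997/41744 ≈ 0.88628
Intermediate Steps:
h(X) = -6/(-10 + X) (h(X) = -6/((-4 + X) - 6) = -6/(-10 + X))
z(G, A) = 115/4 - 53*A/4 + G/8 (z(G, A) = (((-6/(-10 - 2))*G - 53*A) + 115)/4 = (((-6/(-12))*G - 53*A) + 115)/4 = (((-6*(-1/12))*G - 53*A) + 115)/4 = ((G/2 - 53*A) + 115)/4 = (115 + G/2 - 53*A)/4 = 115/4 - 53*A/4 + G/8)
(11513 + z(J(7, -6), -176))/(3908 + 11746) = (11513 + (115/4 - 53/4*(-176) + (⅛)*1))/(3908 + 11746) = (11513 + (115/4 + 2332 + ⅛))/15654 = (11513 + 18887/8)*(1/15654) = (110991/8)*(1/15654) = 36997/41744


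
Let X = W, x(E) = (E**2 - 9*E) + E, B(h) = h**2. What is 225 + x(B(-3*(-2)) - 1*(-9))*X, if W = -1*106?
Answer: -176265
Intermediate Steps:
x(E) = E**2 - 8*E
W = -106
X = -106
225 + x(B(-3*(-2)) - 1*(-9))*X = 225 + (((-3*(-2))**2 - 1*(-9))*(-8 + ((-3*(-2))**2 - 1*(-9))))*(-106) = 225 + ((6**2 + 9)*(-8 + (6**2 + 9)))*(-106) = 225 + ((36 + 9)*(-8 + (36 + 9)))*(-106) = 225 + (45*(-8 + 45))*(-106) = 225 + (45*37)*(-106) = 225 + 1665*(-106) = 225 - 176490 = -176265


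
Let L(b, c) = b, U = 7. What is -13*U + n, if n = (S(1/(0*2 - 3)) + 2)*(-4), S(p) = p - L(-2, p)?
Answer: -317/3 ≈ -105.67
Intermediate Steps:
S(p) = 2 + p (S(p) = p - 1*(-2) = p + 2 = 2 + p)
n = -44/3 (n = ((2 + 1/(0*2 - 3)) + 2)*(-4) = ((2 + 1/(0 - 3)) + 2)*(-4) = ((2 + 1/(-3)) + 2)*(-4) = ((2 - ⅓) + 2)*(-4) = (5/3 + 2)*(-4) = (11/3)*(-4) = -44/3 ≈ -14.667)
-13*U + n = -13*7 - 44/3 = -91 - 44/3 = -317/3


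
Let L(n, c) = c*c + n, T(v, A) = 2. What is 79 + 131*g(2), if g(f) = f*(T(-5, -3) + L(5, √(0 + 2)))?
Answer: 2437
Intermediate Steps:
L(n, c) = n + c² (L(n, c) = c² + n = n + c²)
g(f) = 9*f (g(f) = f*(2 + (5 + (√(0 + 2))²)) = f*(2 + (5 + (√2)²)) = f*(2 + (5 + 2)) = f*(2 + 7) = f*9 = 9*f)
79 + 131*g(2) = 79 + 131*(9*2) = 79 + 131*18 = 79 + 2358 = 2437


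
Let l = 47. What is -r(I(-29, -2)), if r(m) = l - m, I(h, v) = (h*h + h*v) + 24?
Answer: 876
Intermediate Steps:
I(h, v) = 24 + h**2 + h*v (I(h, v) = (h**2 + h*v) + 24 = 24 + h**2 + h*v)
r(m) = 47 - m
-r(I(-29, -2)) = -(47 - (24 + (-29)**2 - 29*(-2))) = -(47 - (24 + 841 + 58)) = -(47 - 1*923) = -(47 - 923) = -1*(-876) = 876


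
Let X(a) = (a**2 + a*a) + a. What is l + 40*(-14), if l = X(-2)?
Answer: -554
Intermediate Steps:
X(a) = a + 2*a**2 (X(a) = (a**2 + a**2) + a = 2*a**2 + a = a + 2*a**2)
l = 6 (l = -2*(1 + 2*(-2)) = -2*(1 - 4) = -2*(-3) = 6)
l + 40*(-14) = 6 + 40*(-14) = 6 - 560 = -554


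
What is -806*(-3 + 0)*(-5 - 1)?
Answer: -14508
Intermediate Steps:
-806*(-3 + 0)*(-5 - 1) = -(-2418)*(-6) = -806*18 = -14508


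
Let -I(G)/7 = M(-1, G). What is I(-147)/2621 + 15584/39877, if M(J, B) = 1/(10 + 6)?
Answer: 653251485/1672281872 ≈ 0.39063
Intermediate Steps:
M(J, B) = 1/16
I(G) = -7/16 (I(G) = -7*1/16 = -7/16)
I(-147)/2621 + 15584/39877 = -7/16/2621 + 15584/39877 = -7/16*1/2621 + 15584*(1/39877) = -7/41936 + 15584/39877 = 653251485/1672281872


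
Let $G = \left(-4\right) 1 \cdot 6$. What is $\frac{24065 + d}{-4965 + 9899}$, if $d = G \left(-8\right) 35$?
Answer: $\frac{30785}{4934} \approx 6.2394$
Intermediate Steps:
$G = -24$ ($G = \left(-4\right) 6 = -24$)
$d = 6720$ ($d = \left(-24\right) \left(-8\right) 35 = 192 \cdot 35 = 6720$)
$\frac{24065 + d}{-4965 + 9899} = \frac{24065 + 6720}{-4965 + 9899} = \frac{30785}{4934}$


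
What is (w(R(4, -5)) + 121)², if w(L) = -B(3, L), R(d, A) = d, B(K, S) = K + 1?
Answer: 13689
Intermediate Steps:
B(K, S) = 1 + K
w(L) = -4 (w(L) = -(1 + 3) = -1*4 = -4)
(w(R(4, -5)) + 121)² = (-4 + 121)² = 117² = 13689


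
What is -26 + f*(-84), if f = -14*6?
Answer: 7030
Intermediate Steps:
f = -84
-26 + f*(-84) = -26 - 84*(-84) = -26 + 7056 = 7030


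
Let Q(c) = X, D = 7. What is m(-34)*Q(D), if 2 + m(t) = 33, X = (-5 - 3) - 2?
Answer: -310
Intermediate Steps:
X = -10 (X = -8 - 2 = -10)
m(t) = 31 (m(t) = -2 + 33 = 31)
Q(c) = -10
m(-34)*Q(D) = 31*(-10) = -310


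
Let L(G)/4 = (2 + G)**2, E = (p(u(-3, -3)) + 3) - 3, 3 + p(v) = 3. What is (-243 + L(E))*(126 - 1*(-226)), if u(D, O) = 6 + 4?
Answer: -79904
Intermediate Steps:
u(D, O) = 10
p(v) = 0 (p(v) = -3 + 3 = 0)
E = 0 (E = (0 + 3) - 3 = 3 - 3 = 0)
L(G) = 4*(2 + G)**2
(-243 + L(E))*(126 - 1*(-226)) = (-243 + 4*(2 + 0)**2)*(126 - 1*(-226)) = (-243 + 4*2**2)*(126 + 226) = (-243 + 4*4)*352 = (-243 + 16)*352 = -227*352 = -79904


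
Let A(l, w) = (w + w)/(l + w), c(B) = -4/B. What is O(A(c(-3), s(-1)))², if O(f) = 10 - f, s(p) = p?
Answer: 256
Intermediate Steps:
A(l, w) = 2*w/(l + w) (A(l, w) = (2*w)/(l + w) = 2*w/(l + w))
O(A(c(-3), s(-1)))² = (10 - 2*(-1)/(-4/(-3) - 1))² = (10 - 2*(-1)/(-4*(-⅓) - 1))² = (10 - 2*(-1)/(4/3 - 1))² = (10 - 2*(-1)/⅓)² = (10 - 2*(-1)*3)² = (10 - 1*(-6))² = (10 + 6)² = 16² = 256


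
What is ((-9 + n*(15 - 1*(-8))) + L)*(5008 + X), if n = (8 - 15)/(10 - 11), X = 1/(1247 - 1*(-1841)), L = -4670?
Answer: -34934768595/1544 ≈ -2.2626e+7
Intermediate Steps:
X = 1/3088 (X = 1/(1247 + 1841) = 1/3088 ≈ 0.00032383)
n = 7 (n = -7/(-1) = -7*(-1) = 7)
((-9 + n*(15 - 1*(-8))) + L)*(5008 + X) = ((-9 + 7*(15 - 1*(-8))) - 4670)*(5008 + 1/3088) = ((-9 + 7*(15 + 8)) - 4670)*(15464705/3088) = ((-9 + 7*23) - 4670)*(15464705/3088) = ((-9 + 161) - 4670)*(15464705/3088) = (152 - 4670)*(15464705/3088) = -4518*15464705/3088 = -34934768595/1544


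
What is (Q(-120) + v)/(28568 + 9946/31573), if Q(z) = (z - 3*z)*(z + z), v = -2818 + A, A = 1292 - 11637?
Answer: -2234200199/901987410 ≈ -2.4770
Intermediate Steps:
A = -10345
v = -13163 (v = -2818 - 10345 = -13163)
Q(z) = -4*z² (Q(z) = (-2*z)*(2*z) = -4*z²)
(Q(-120) + v)/(28568 + 9946/31573) = (-4*(-120)² - 13163)/(28568 + 9946/31573) = (-4*14400 - 13163)/(28568 + 9946*(1/31573)) = (-57600 - 13163)/(28568 + 9946/31573) = -70763/901987410/31573 = -70763*31573/901987410 = -2234200199/901987410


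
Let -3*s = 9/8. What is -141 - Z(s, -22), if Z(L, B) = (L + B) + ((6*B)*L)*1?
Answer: -1345/8 ≈ -168.13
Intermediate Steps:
s = -3/8 ≈ -0.37500
Z(L, B) = B + L + 6*B*L (Z(L, B) = (B + L) + (6*B*L)*1 = (B + L) + 6*B*L = B + L + 6*B*L)
-141 - Z(s, -22) = -141 - (-22 - 3/8 + 6*(-22)*(-3/8)) = -141 - (-22 - 3/8 + 99/2) = -141 - 1*217/8 = -141 - 217/8 = -1345/8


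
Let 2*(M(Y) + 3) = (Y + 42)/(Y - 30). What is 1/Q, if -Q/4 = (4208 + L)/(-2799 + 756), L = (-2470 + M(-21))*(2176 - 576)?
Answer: -11577/89599552 ≈ -0.00012921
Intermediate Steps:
M(Y) = -3 + (42 + Y)/(2*(-30 + Y)) (M(Y) = -3 + ((Y + 42)/(Y - 30))/2 = -3 + ((42 + Y)/(-30 + Y))/2 = -3 + (42 + Y)/(2*(-30 + Y)))
L = -67271200/17 (L = (-2470 + (222 - 5*(-21))/(2*(-30 - 21)))*(2176 - 576) = (-2470 + (½)*(222 + 105)/(-51))*1600 = (-2470 + (½)*(-1/51)*327)*1600 = (-2470 - 109/34)*1600 = -84089/34*1600 = -67271200/17 ≈ -3.9571e+6)
Q = -89599552/11577 (Q = -4*(4208 - 67271200/17)/(-2799 + 756) = -(-268798656)/(17*(-2043)) = -(-268798656)*(-1)/(17*2043) = -4*22399888/11577 = -89599552/11577 ≈ -7739.4)
1/Q = 1/(-89599552/11577) = -11577/89599552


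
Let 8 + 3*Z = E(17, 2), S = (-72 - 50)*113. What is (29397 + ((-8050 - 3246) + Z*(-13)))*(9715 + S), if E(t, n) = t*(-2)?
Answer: -74430093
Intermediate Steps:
S = -13786 (S = -122*113 = -13786)
E(t, n) = -2*t
Z = -14 (Z = -8/3 + (-2*17)/3 = -8/3 + (⅓)*(-34) = -8/3 - 34/3 = -14)
(29397 + ((-8050 - 3246) + Z*(-13)))*(9715 + S) = (29397 + ((-8050 - 3246) - 14*(-13)))*(9715 - 13786) = (29397 + (-11296 + 182))*(-4071) = (29397 - 11114)*(-4071) = 18283*(-4071) = -74430093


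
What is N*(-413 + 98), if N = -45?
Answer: 14175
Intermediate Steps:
N*(-413 + 98) = -45*(-413 + 98) = -45*(-315) = 14175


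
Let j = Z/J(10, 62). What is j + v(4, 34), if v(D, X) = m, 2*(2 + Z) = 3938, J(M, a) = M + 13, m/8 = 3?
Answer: 2519/23 ≈ 109.52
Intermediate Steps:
m = 24 (m = 8*3 = 24)
J(M, a) = 13 + M
Z = 1967 (Z = -2 + (½)*3938 = -2 + 1969 = 1967)
v(D, X) = 24
j = 1967/23 (j = 1967/(13 + 10) = 1967/23 ≈ 85.522)
j + v(4, 34) = 1967/23 + 24 = 2519/23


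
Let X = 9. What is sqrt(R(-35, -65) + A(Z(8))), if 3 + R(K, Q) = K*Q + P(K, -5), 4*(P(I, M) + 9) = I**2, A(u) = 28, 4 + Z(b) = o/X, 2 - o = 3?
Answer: sqrt(10389)/2 ≈ 50.963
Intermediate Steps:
o = -1 (o = 2 - 1*3 = 2 - 3 = -1)
Z(b) = -37/9 (Z(b) = -4 - 1/9 = -37/9)
P(I, M) = -9 + I**2/4
R(K, Q) = -12 + K**2/4 + K*Q (R(K, Q) = -3 + (K*Q + (-9 + K**2/4)) = -3 + (-9 + K**2/4 + K*Q) = -12 + K**2/4 + K*Q)
sqrt(R(-35, -65) + A(Z(8))) = sqrt((-12 + (1/4)*(-35)**2 - 35*(-65)) + 28) = sqrt((-12 + (1/4)*1225 + 2275) + 28) = sqrt((-12 + 1225/4 + 2275) + 28) = sqrt(10277/4 + 28) = sqrt(10389/4) = sqrt(10389)/2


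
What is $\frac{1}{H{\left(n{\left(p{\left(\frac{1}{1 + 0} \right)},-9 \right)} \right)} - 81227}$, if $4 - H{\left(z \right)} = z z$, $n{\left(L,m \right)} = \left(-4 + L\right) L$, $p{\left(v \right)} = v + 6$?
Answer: $- \frac{1}{81664} \approx -1.2245 \cdot 10^{-5}$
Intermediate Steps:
$p{\left(v \right)} = 6 + v$
$n{\left(L,m \right)} = L \left(-4 + L\right)$
$H{\left(z \right)} = 4 - z^{2}$ ($H{\left(z \right)} = 4 - z z = 4 - z^{2}$)
$\frac{1}{H{\left(n{\left(p{\left(\frac{1}{1 + 0} \right)},-9 \right)} \right)} - 81227} = \frac{1}{\left(4 - \left(\left(6 + \frac{1}{1 + 0}\right) \left(-4 + \left(6 + \frac{1}{1 + 0}\right)\right)\right)^{2}\right) - 81227} = \frac{1}{\left(4 - \left(\left(6 + 1^{-1}\right) \left(-4 + \left(6 + 1^{-1}\right)\right)\right)^{2}\right) - 81227} = \frac{1}{\left(4 - \left(\left(6 + 1\right) \left(-4 + \left(6 + 1\right)\right)\right)^{2}\right) - 81227} = \frac{1}{\left(4 - \left(7 \left(-4 + 7\right)\right)^{2}\right) - 81227} = \frac{1}{\left(4 - \left(7 \cdot 3\right)^{2}\right) - 81227} = \frac{1}{\left(4 - 21^{2}\right) - 81227} = \frac{1}{\left(4 - 441\right) - 81227} = \frac{1}{-437 - 81227} = \frac{1}{-81664} = - \frac{1}{81664}$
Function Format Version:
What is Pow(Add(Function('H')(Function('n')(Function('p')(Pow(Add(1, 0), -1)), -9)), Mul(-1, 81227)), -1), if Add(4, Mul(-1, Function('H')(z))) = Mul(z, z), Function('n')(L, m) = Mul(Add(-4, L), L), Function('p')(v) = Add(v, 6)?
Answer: Rational(-1, 81664) ≈ -1.2245e-5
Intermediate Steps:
Function('p')(v) = Add(6, v)
Function('n')(L, m) = Mul(L, Add(-4, L))
Function('H')(z) = Add(4, Mul(-1, Pow(z, 2))) (Function('H')(z) = Add(4, Mul(-1, Mul(z, z))) = Add(4, Mul(-1, Pow(z, 2))))
Pow(Add(Function('H')(Function('n')(Function('p')(Pow(Add(1, 0), -1)), -9)), Mul(-1, 81227)), -1) = Pow(Add(Add(4, Mul(-1, Pow(Mul(Add(6, Pow(Add(1, 0), -1)), Add(-4, Add(6, Pow(Add(1, 0), -1)))), 2))), Mul(-1, 81227)), -1) = Pow(Add(Add(4, Mul(-1, Pow(Mul(Add(6, Pow(1, -1)), Add(-4, Add(6, Pow(1, -1)))), 2))), -81227), -1) = Pow(Add(Add(4, Mul(-1, Pow(Mul(Add(6, 1), Add(-4, Add(6, 1))), 2))), -81227), -1) = Pow(Add(Add(4, Mul(-1, Pow(Mul(7, Add(-4, 7)), 2))), -81227), -1) = Pow(Add(Add(4, Mul(-1, Pow(Mul(7, 3), 2))), -81227), -1) = Pow(Add(Add(4, Mul(-1, Pow(21, 2))), -81227), -1) = Pow(Add(Add(4, Mul(-1, 441)), -81227), -1) = Pow(Add(Add(4, -441), -81227), -1) = Pow(Add(-437, -81227), -1) = Pow(-81664, -1) = Rational(-1, 81664)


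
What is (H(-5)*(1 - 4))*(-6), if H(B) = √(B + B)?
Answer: 18*I*√10 ≈ 56.921*I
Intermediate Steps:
H(B) = √2*√B (H(B) = √(2*B) = √2*√B)
(H(-5)*(1 - 4))*(-6) = ((√2*√(-5))*(1 - 4))*(-6) = ((√2*(I*√5))*(-3))*(-6) = ((I*√10)*(-3))*(-6) = -3*I*√10*(-6) = 18*I*√10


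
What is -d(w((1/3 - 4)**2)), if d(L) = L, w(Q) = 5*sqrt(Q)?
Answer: -55/3 ≈ -18.333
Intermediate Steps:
-d(w((1/3 - 4)**2)) = -5*sqrt((1/3 - 4)**2) = -5*sqrt((-11/3)**2) = -5*sqrt(121/9) = -5*11/3 = -1*55/3 = -55/3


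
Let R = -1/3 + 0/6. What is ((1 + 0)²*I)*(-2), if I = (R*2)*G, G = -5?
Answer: -20/3 ≈ -6.6667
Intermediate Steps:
R = -⅓ (R = -1*⅓ + 0*(⅙) = -⅓ + 0 = -⅓ ≈ -0.33333)
I = 10/3 (I = -⅓*2*(-5) = -⅔*(-5) = 10/3 ≈ 3.3333)
((1 + 0)²*I)*(-2) = ((1 + 0)²*(10/3))*(-2) = (1²*(10/3))*(-2) = (1*(10/3))*(-2) = (10/3)*(-2) = -20/3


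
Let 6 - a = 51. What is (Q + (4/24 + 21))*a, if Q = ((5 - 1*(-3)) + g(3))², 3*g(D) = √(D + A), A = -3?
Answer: -7665/2 ≈ -3832.5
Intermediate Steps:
a = -45 (a = 6 - 1*51 = 6 - 51 = -45)
g(D) = √(-3 + D)/3 (g(D) = √(D - 3)/3 = √(-3 + D)/3)
Q = 64 (Q = ((5 - 1*(-3)) + √(-3 + 3)/3)² = ((5 + 3) + √0/3)² = (8 + (⅓)*0)² = (8 + 0)² = 8² = 64)
(Q + (4/24 + 21))*a = (64 + (4/24 + 21))*(-45) = (64 + (4*(1/24) + 21))*(-45) = (64 + (⅙ + 21))*(-45) = (64 + 127/6)*(-45) = (511/6)*(-45) = -7665/2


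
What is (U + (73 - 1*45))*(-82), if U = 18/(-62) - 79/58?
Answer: -1942293/899 ≈ -2160.5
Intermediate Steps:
U = -2971/1798 (U = 18*(-1/62) - 79*1/58 = -9/31 - 79/58 = -2971/1798 ≈ -1.6524)
(U + (73 - 1*45))*(-82) = (-2971/1798 + (73 - 1*45))*(-82) = (-2971/1798 + (73 - 45))*(-82) = (-2971/1798 + 28)*(-82) = (47373/1798)*(-82) = -1942293/899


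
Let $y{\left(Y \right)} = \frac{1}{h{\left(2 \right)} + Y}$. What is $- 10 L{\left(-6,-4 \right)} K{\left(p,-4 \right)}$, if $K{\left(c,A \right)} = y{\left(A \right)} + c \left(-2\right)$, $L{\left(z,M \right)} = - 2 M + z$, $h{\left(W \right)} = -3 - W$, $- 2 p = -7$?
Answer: $\frac{1280}{9} \approx 142.22$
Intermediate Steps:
$p = \frac{7}{2}$ ($p = \left(- \frac{1}{2}\right) \left(-7\right) = \frac{7}{2} \approx 3.5$)
$y{\left(Y \right)} = \frac{1}{-5 + Y}$ ($y{\left(Y \right)} = \frac{1}{\left(-3 - 2\right) + Y} = \frac{1}{-5 + Y}$)
$L{\left(z,M \right)} = z - 2 M$
$K{\left(c,A \right)} = \frac{1}{-5 + A} - 2 c$ ($K{\left(c,A \right)} = \frac{1}{-5 + A} + c \left(-2\right) = \frac{1}{-5 + A} - 2 c$)
$- 10 L{\left(-6,-4 \right)} K{\left(p,-4 \right)} = - 10 \left(-6 - -8\right) \frac{1 - 7 \left(-5 - 4\right)}{-5 - 4} = - 10 \left(-6 + 8\right) \frac{1 - 7 \left(-9\right)}{-9} = \left(-10\right) 2 \left(- \frac{1 + 63}{9}\right) = - 20 \left(\left(- \frac{1}{9}\right) 64\right) = \left(-20\right) \left(- \frac{64}{9}\right) = \frac{1280}{9}$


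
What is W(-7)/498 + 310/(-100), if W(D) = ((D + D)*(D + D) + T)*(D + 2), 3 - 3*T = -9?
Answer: -12719/2490 ≈ -5.1080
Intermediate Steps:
T = 4 (T = 1 - ⅓*(-9) = 1 + 3 = 4)
W(D) = (2 + D)*(4 + 4*D²) (W(D) = ((D + D)*(D + D) + 4)*(D + 2) = ((2*D)*(2*D) + 4)*(2 + D) = (4*D² + 4)*(2 + D) = (4 + 4*D²)*(2 + D) = (2 + D)*(4 + 4*D²))
W(-7)/498 + 310/(-100) = (8 + 4*(-7) + 4*(-7)³ + 8*(-7)²)/498 + 310/(-100) = (8 - 28 + 4*(-343) + 8*49)*(1/498) + 310*(-1/100) = (8 - 28 - 1372 + 392)*(1/498) - 31/10 = -1000*1/498 - 31/10 = -500/249 - 31/10 = -12719/2490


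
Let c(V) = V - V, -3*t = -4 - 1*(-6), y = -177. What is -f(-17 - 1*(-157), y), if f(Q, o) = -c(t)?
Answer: 0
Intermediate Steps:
t = -⅔ (t = -(-4 - 1*(-6))/3 = -(-4 + 6)/3 = -⅓*2 = -⅔ ≈ -0.66667)
c(V) = 0
f(Q, o) = 0 (f(Q, o) = -1*0 = 0)
-f(-17 - 1*(-157), y) = -1*0 = 0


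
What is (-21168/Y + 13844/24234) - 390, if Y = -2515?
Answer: -11611057964/30474255 ≈ -381.01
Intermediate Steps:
(-21168/Y + 13844/24234) - 390 = (-21168/(-2515) + 13844/24234) - 390 = (-21168*(-1/2515) + 13844*(1/24234)) - 390 = (21168/2515 + 6922/12117) - 390 = 273901486/30474255 - 390 = -11611057964/30474255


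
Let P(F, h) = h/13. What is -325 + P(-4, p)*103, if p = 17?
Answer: -2474/13 ≈ -190.31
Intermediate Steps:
P(F, h) = h/13 (P(F, h) = h*(1/13) = h/13)
-325 + P(-4, p)*103 = -325 + ((1/13)*17)*103 = -325 + (17/13)*103 = -325 + 1751/13 = -2474/13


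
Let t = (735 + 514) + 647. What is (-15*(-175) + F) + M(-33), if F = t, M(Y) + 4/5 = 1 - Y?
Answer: 22771/5 ≈ 4554.2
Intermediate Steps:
M(Y) = ⅕ - Y (M(Y) = -⅘ + (1 - Y) = ⅕ - Y)
t = 1896 (t = 1249 + 647 = 1896)
F = 1896
(-15*(-175) + F) + M(-33) = (-15*(-175) + 1896) + (⅕ - 1*(-33)) = (2625 + 1896) + (⅕ + 33) = 4521 + 166/5 = 22771/5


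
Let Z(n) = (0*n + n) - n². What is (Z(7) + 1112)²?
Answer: 1144900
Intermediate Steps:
Z(n) = n - n² (Z(n) = (0 + n) - n² = n - n²)
(Z(7) + 1112)² = (7*(1 - 1*7) + 1112)² = (7*(1 - 7) + 1112)² = (7*(-6) + 1112)² = (-42 + 1112)² = 1070² = 1144900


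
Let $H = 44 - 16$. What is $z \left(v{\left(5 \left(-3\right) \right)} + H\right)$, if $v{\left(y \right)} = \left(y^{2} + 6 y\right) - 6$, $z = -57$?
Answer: $-8949$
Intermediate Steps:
$H = 28$
$v{\left(y \right)} = -6 + y^{2} + 6 y$
$z \left(v{\left(5 \left(-3\right) \right)} + H\right) = - 57 \left(\left(-6 + \left(5 \left(-3\right)\right)^{2} + 6 \cdot 5 \left(-3\right)\right) + 28\right) = - 57 \left(\left(-6 + \left(-15\right)^{2} + 6 \left(-15\right)\right) + 28\right) = - 57 \left(\left(-6 + 225 - 90\right) + 28\right) = - 57 \left(129 + 28\right) = \left(-57\right) 157 = -8949$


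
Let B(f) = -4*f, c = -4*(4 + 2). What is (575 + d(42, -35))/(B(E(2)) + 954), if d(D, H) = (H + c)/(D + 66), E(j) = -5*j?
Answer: 8863/15336 ≈ 0.57792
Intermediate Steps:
c = -24 (c = -4*6 = -24)
d(D, H) = (-24 + H)/(66 + D) (d(D, H) = (H - 24)/(D + 66) = (-24 + H)/(66 + D))
(575 + d(42, -35))/(B(E(2)) + 954) = (575 + (-24 - 35)/(66 + 42))/(-(-20)*2 + 954) = (575 - 59/108)/(-4*(-10) + 954) = (575 + (1/108)*(-59))/(40 + 954) = (575 - 59/108)/994 = (62041/108)*(1/994) = 8863/15336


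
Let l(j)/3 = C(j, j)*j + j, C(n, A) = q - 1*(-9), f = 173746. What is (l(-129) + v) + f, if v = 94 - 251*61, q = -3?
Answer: 155820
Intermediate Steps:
C(n, A) = 6 (C(n, A) = -3 - 1*(-9) = -3 + 9 = 6)
v = -15217 (v = 94 - 15311 = -15217)
l(j) = 21*j (l(j) = 3*(6*j + j) = 3*(7*j) = 21*j)
(l(-129) + v) + f = (21*(-129) - 15217) + 173746 = (-2709 - 15217) + 173746 = -17926 + 173746 = 155820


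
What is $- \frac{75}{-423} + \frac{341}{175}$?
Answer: $\frac{52456}{24675} \approx 2.1259$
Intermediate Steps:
$- \frac{75}{-423} + \frac{341}{175} = \left(-75\right) \left(- \frac{1}{423}\right) + 341 \cdot \frac{1}{175} = \frac{25}{141} + \frac{341}{175} = \frac{52456}{24675}$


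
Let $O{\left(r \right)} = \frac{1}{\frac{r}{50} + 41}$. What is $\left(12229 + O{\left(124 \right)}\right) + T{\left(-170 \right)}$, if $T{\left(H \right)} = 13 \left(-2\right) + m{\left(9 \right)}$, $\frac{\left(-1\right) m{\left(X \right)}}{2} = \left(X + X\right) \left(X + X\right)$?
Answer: $\frac{12560310}{1087} \approx 11555.0$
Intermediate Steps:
$m{\left(X \right)} = - 8 X^{2}$ ($m{\left(X \right)} = - 2 \left(X + X\right) \left(X + X\right) = - 2 \cdot 2 X 2 X = - 2 \cdot 4 X^{2} = - 8 X^{2}$)
$T{\left(H \right)} = -674$ ($T{\left(H \right)} = 13 \left(-2\right) - 8 \cdot 9^{2} = -26 - 648 = -674$)
$O{\left(r \right)} = \frac{1}{41 + \frac{r}{50}}$ ($O{\left(r \right)} = \frac{1}{r \frac{1}{50} + 41} = \frac{1}{\frac{r}{50} + 41} = \frac{1}{41 + \frac{r}{50}}$)
$\left(12229 + O{\left(124 \right)}\right) + T{\left(-170 \right)} = \left(12229 + \frac{50}{2050 + 124}\right) - 674 = \left(12229 + \frac{50}{2174}\right) - 674 = \left(12229 + 50 \cdot \frac{1}{2174}\right) - 674 = \left(12229 + \frac{25}{1087}\right) - 674 = \frac{13292948}{1087} - 674 = \frac{12560310}{1087}$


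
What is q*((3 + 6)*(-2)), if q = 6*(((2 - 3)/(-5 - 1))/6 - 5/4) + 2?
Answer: 96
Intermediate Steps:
q = -16/3 (q = 6*(-1/(-6)*(⅙) - 5*¼) + 2 = 6*(-1*(-⅙)*(⅙) - 5/4) + 2 = 6*((⅙)*(⅙) - 5/4) + 2 = 6*(1/36 - 5/4) + 2 = 6*(-11/9) + 2 = -22/3 + 2 = -16/3 ≈ -5.3333)
q*((3 + 6)*(-2)) = -16*(3 + 6)*(-2)/3 = -48*(-2) = -16/3*(-18) = 96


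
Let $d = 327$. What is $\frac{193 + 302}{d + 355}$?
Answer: $\frac{45}{62} \approx 0.72581$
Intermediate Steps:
$\frac{193 + 302}{d + 355} = \frac{193 + 302}{327 + 355} = \frac{495}{682} = 495 \cdot \frac{1}{682} = \frac{45}{62}$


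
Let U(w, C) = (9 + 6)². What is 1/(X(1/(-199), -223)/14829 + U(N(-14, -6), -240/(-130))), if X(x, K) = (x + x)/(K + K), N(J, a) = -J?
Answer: 658066533/148064969926 ≈ 0.0044444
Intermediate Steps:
X(x, K) = x/K (X(x, K) = (2*x)/((2*K)) = (2*x)*(1/(2*K)) = x/K)
U(w, C) = 225 (U(w, C) = 15² = 225)
1/(X(1/(-199), -223)/14829 + U(N(-14, -6), -240/(-130))) = 1/((1/(-199*(-223)))/14829 + 225) = 1/(-1/199*(-1/223)*(1/14829) + 225) = 1/((1/44377)*(1/14829) + 225) = 1/(1/658066533 + 225) = 1/(148064969926/658066533) = 658066533/148064969926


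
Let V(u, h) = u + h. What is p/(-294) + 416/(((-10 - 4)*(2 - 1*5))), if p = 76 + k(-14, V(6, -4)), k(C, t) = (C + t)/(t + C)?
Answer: 135/14 ≈ 9.6429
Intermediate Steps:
V(u, h) = h + u
k(C, t) = 1 (k(C, t) = (C + t)/(C + t) = 1)
p = 77 (p = 76 + 1 = 77)
p/(-294) + 416/(((-10 - 4)*(2 - 1*5))) = 77/(-294) + 416/(((-10 - 4)*(2 - 1*5))) = 77*(-1/294) + 416/((-14*(2 - 5))) = -11/42 + 416/((-14*(-3))) = -11/42 + 416/42 = -11/42 + 416*(1/42) = -11/42 + 208/21 = 135/14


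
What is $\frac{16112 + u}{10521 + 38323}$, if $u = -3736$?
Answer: $\frac{3094}{12211} \approx 0.25338$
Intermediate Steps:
$\frac{16112 + u}{10521 + 38323} = \frac{16112 - 3736}{10521 + 38323} = \frac{12376}{48844} = 12376 \cdot \frac{1}{48844} = \frac{3094}{12211}$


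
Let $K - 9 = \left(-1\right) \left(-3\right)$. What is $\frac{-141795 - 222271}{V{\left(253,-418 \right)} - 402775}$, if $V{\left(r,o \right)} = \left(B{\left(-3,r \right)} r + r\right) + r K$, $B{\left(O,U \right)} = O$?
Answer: $\frac{364066}{400245} \approx 0.90961$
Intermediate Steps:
$K = 12$ ($K = 9 - -3 = 9 + 3 = 12$)
$V{\left(r,o \right)} = 10 r$ ($V{\left(r,o \right)} = \left(- 3 r + r\right) + r 12 = - 2 r + 12 r = 10 r$)
$\frac{-141795 - 222271}{V{\left(253,-418 \right)} - 402775} = \frac{-141795 - 222271}{10 \cdot 253 - 402775} = - \frac{364066}{2530 - 402775} = - \frac{364066}{-400245} = \left(-364066\right) \left(- \frac{1}{400245}\right) = \frac{364066}{400245}$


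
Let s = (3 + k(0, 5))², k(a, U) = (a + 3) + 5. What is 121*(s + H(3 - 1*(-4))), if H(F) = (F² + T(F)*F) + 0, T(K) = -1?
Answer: 19723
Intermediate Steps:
H(F) = F² - F (H(F) = (F² - F) + 0 = F² - F)
k(a, U) = 8 + a (k(a, U) = (3 + a) + 5 = 8 + a)
s = 121 (s = (3 + (8 + 0))² = (3 + 8)² = 11² = 121)
121*(s + H(3 - 1*(-4))) = 121*(121 + (3 - 1*(-4))*(-1 + (3 - 1*(-4)))) = 121*(121 + (3 + 4)*(-1 + (3 + 4))) = 121*(121 + 7*(-1 + 7)) = 121*(121 + 7*6) = 121*(121 + 42) = 121*163 = 19723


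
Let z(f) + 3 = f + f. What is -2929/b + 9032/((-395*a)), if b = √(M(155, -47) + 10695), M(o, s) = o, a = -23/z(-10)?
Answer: -9032/395 - 2929*√434/2170 ≈ -50.985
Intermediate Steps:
z(f) = -3 + 2*f (z(f) = -3 + (f + f) = -3 + 2*f)
a = 1 (a = -23/(-3 + 2*(-10)) = -23/(-3 - 20) = -23/(-23) = -23*(-1/23) = 1)
b = 5*√434 (b = √(155 + 10695) = √10850 = 5*√434 ≈ 104.16)
-2929/b + 9032/((-395*a)) = -2929*√434/2170 + 9032/((-395*1)) = -2929*√434/2170 + 9032/(-395) = -2929*√434/2170 + 9032*(-1/395) = -2929*√434/2170 - 9032/395 = -9032/395 - 2929*√434/2170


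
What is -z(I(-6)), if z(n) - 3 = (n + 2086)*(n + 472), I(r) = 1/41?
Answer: -1655209074/1681 ≈ -9.8466e+5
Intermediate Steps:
I(r) = 1/41
z(n) = 3 + (472 + n)*(2086 + n) (z(n) = 3 + (n + 2086)*(n + 472) = 3 + (2086 + n)*(472 + n) = 3 + (472 + n)*(2086 + n))
-z(I(-6)) = -(984595 + (1/41)² + 2558*(1/41)) = -(984595 + 1/1681 + 2558/41) = -1*1655209074/1681 = -1655209074/1681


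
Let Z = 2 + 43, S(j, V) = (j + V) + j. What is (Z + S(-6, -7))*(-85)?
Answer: -2210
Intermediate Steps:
S(j, V) = V + 2*j (S(j, V) = (V + j) + j = V + 2*j)
Z = 45
(Z + S(-6, -7))*(-85) = (45 + (-7 + 2*(-6)))*(-85) = (45 + (-7 - 12))*(-85) = (45 - 19)*(-85) = 26*(-85) = -2210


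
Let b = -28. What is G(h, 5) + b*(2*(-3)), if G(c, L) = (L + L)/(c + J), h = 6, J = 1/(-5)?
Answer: 4922/29 ≈ 169.72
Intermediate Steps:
J = -⅕ (J = 1*(-⅕) = -⅕ ≈ -0.20000)
G(c, L) = 2*L/(-⅕ + c) (G(c, L) = (L + L)/(c - ⅕) = (2*L)/(-⅕ + c) = 2*L/(-⅕ + c))
G(h, 5) + b*(2*(-3)) = 10*5/(-1 + 5*6) - 56*(-3) = 10*5/(-1 + 30) - 28*(-6) = 10*5/29 + 168 = 10*5*(1/29) + 168 = 50/29 + 168 = 4922/29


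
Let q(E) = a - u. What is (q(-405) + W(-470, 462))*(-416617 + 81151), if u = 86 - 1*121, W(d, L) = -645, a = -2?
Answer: 205305192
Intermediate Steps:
u = -35 (u = 86 - 121 = -35)
q(E) = 33 (q(E) = -2 - 1*(-35) = -2 + 35 = 33)
(q(-405) + W(-470, 462))*(-416617 + 81151) = (33 - 645)*(-416617 + 81151) = -612*(-335466) = 205305192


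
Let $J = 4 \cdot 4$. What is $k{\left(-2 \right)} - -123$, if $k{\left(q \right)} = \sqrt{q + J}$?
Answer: $123 + \sqrt{14} \approx 126.74$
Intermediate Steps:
$J = 16$
$k{\left(q \right)} = \sqrt{16 + q}$ ($k{\left(q \right)} = \sqrt{q + 16} = \sqrt{16 + q}$)
$k{\left(-2 \right)} - -123 = \sqrt{16 - 2} - -123 = \sqrt{14} + 123 = 123 + \sqrt{14}$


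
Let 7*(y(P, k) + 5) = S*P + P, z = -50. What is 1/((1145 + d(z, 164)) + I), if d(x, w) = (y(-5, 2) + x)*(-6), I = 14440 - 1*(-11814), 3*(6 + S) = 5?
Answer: 7/194003 ≈ 3.6082e-5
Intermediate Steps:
S = -13/3 (S = -6 + (⅓)*5 = -6 + 5/3 = -13/3 ≈ -4.3333)
y(P, k) = -5 - 10*P/21 (y(P, k) = -5 + (-13*P/3 + P)/7 = -5 + (-10*P/3)/7 = -5 - 10*P/21)
I = 26254 (I = 14440 + 11814 = 26254)
d(x, w) = 110/7 - 6*x (d(x, w) = ((-5 - 10/21*(-5)) + x)*(-6) = ((-5 + 50/21) + x)*(-6) = (-55/21 + x)*(-6) = 110/7 - 6*x)
1/((1145 + d(z, 164)) + I) = 1/((1145 + (110/7 - 6*(-50))) + 26254) = 1/((1145 + (110/7 + 300)) + 26254) = 1/((1145 + 2210/7) + 26254) = 1/(10225/7 + 26254) = 1/(194003/7) = 7/194003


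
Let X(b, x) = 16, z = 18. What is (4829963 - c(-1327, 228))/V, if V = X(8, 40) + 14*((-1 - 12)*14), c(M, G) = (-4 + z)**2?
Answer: -4829767/2532 ≈ -1907.5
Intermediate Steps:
c(M, G) = 196 (c(M, G) = (-4 + 18)**2 = 14**2 = 196)
V = -2532 (V = 16 + 14*((-1 - 12)*14) = 16 + 14*(-13*14) = 16 + 14*(-182) = 16 - 2548 = -2532)
(4829963 - c(-1327, 228))/V = (4829963 - 1*196)/(-2532) = (4829963 - 196)*(-1/2532) = 4829767*(-1/2532) = -4829767/2532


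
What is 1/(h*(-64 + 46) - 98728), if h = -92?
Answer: -1/97072 ≈ -1.0302e-5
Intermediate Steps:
1/(h*(-64 + 46) - 98728) = 1/(-92*(-64 + 46) - 98728) = 1/(-92*(-18) - 98728) = 1/(1656 - 98728) = 1/(-97072) = -1/97072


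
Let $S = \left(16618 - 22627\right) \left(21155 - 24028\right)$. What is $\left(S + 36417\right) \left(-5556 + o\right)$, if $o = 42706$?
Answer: $642705179100$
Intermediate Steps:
$S = 17263857$ ($S = \left(-6009\right) \left(-2873\right) = 17263857$)
$\left(S + 36417\right) \left(-5556 + o\right) = \left(17263857 + 36417\right) \left(-5556 + 42706\right) = 17300274 \cdot 37150 = 642705179100$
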